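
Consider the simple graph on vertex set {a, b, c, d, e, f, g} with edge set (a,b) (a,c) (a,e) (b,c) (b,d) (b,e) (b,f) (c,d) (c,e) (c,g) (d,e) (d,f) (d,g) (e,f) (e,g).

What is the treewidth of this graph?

A width-3 tree decomposition is:
Bags: B1 = {b, c, d, e}  B2 = {b, d, e, f}  B3 = {c, d, e, g}  B4 = {a, b, c, e}
Tree: B1–B2, B1–B3, B1–B4
The largest bag has 4 vertices, giving width 3; this decomposition certifies tw(G) ≤ 3. On the other hand G contains the 4-clique {c, d, e, g}. A clique must lie in a single bag of any decomposition, so no decomposition can have width below 3. Hence tw(G) = 3 exactly.

3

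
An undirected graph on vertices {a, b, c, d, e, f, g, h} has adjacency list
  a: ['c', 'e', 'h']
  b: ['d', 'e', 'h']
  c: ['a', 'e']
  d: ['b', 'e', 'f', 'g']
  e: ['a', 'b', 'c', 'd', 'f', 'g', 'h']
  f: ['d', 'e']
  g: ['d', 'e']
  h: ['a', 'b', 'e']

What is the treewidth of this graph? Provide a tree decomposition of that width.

The largest bag has 3 vertices, giving width 2; this decomposition certifies tw(G) ≤ 2. For the lower bound, the 3 vertices {d, e, g} are pairwise adjacent, and any tree decomposition puts a clique entirely inside one bag — forcing width ≥ 2. Combining the bounds, tw(G) = 2.

Treewidth 2.
Bags: B1 = {b, e, h}  B2 = {b, d, e}  B3 = {a, e, h}  B4 = {d, e, f}  B5 = {d, e, g}  B6 = {a, c, e}
Tree: B1–B2, B1–B3, B2–B4, B2–B5, B3–B6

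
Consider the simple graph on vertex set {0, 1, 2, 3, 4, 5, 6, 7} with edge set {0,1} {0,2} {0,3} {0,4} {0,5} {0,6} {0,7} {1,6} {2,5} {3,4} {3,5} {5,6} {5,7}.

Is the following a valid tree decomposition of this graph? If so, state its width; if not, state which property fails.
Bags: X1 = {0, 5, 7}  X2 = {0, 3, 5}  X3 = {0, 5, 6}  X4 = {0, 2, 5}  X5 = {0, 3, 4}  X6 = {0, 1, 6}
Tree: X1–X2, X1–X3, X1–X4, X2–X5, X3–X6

Yes; width 2.

Every vertex of G appears in some bag (union = {0, 1, 2, 3, 4, 5, 6, 7}); every edge is covered by a bag; and for each vertex v the set of bags containing v is connected in the bag tree. The decomposition is therefore valid. The largest bag has 3 vertices, so the width is 2.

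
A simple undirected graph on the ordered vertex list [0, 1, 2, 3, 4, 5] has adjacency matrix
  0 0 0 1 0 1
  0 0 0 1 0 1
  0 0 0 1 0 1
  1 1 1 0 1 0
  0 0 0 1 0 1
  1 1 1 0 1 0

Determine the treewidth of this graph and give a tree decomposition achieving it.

Each bag holds 3 vertices, so the decomposition has width 2, which upper-bounds the treewidth. Since 2–5–1–3–2 is a cycle in G, G is not acyclic. Forests are exactly the graphs of treewidth ≤ 1, so tw(G) ≥ 2. Combining the bounds, tw(G) = 2.

Treewidth 2.
One such decomposition:
Bags: B1 = {2, 3, 5}  B2 = {1, 3, 5}  B3 = {0, 3, 5}  B4 = {3, 4, 5}
Tree: B1–B2, B2–B3, B3–B4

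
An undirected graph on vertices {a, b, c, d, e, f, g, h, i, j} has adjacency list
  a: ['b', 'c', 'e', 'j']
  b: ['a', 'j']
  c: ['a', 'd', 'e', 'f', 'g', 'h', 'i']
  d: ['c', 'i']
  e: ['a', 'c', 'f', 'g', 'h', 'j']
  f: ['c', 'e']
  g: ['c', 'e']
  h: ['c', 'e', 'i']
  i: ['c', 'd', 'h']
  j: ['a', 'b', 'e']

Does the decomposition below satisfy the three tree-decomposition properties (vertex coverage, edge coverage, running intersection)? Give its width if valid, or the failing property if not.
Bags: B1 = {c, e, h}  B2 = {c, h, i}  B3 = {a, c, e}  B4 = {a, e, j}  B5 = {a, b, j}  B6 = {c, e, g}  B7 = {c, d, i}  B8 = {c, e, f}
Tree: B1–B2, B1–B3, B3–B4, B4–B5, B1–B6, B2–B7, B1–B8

Checking the three conditions: (i) the bags cover all of {a, b, c, d, e, f, g, h, i, j}; (ii) for each edge, some bag contains both endpoints; (iii) the bags containing any fixed vertex form a subtree. All hold, so the decomposition is valid with width 3 − 1 = 2.

Yes; width 2.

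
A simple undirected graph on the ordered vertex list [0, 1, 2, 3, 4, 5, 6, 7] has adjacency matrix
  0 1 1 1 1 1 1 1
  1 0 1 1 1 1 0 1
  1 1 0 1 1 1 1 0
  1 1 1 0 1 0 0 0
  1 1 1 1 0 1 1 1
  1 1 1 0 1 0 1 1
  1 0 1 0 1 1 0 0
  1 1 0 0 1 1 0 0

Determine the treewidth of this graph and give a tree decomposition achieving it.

Treewidth 4.
One such decomposition:
Bags: B1 = {0, 1, 2, 4, 5}  B2 = {0, 1, 4, 5, 7}  B3 = {0, 2, 4, 5, 6}  B4 = {0, 1, 2, 3, 4}
Tree: B1–B2, B1–B3, B1–B4

Each bag holds 5 vertices, so the decomposition has width 4, which upper-bounds the treewidth. For the lower bound, the 5 vertices {0, 1, 2, 3, 4} are pairwise adjacent, and any tree decomposition puts a clique entirely inside one bag — forcing width ≥ 4. Hence tw(G) = 4 exactly.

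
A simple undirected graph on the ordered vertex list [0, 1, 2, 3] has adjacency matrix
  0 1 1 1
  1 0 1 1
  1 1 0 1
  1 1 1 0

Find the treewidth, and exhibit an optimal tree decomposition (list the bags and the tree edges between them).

Treewidth 3.
One such decomposition:
Bags: B1 = {0, 1, 2, 3}
Tree: (single bag)

A single bag containing all 4 vertices is trivially a valid decomposition of width 3. Conversely, {0, 1, 2, 3} is a clique of size 4, and the vertices of any clique must share a bag in every tree decomposition; so some bag has ≥ 4 vertices and tw(G) ≥ 3. Therefore the treewidth is 3.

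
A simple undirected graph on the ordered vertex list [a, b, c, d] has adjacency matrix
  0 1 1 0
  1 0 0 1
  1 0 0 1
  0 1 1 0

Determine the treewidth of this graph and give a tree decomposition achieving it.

The largest bag has 3 vertices, giving width 2; this decomposition certifies tw(G) ≤ 2. The edges a–c–d–b–a form a cycle, so G is not a tree and its treewidth is at least 2. Combining the bounds, tw(G) = 2.

Treewidth 2.
Bags: B1 = {a, c, d}  B2 = {a, b, d}
Tree: B1–B2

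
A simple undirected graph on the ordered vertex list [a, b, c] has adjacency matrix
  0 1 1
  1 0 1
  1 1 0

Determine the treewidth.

A width-2 tree decomposition is:
Bags: B1 = {a, b, c}
Tree: (single bag)
With just one bag of size 3, the width is 3 − 1 = 2, so tw(G) ≤ 2. On the other hand G contains the 3-clique {a, b, c}. A clique must lie in a single bag of any decomposition, so no decomposition can have width below 2. The upper and lower bounds meet at 2, so that is the treewidth.

2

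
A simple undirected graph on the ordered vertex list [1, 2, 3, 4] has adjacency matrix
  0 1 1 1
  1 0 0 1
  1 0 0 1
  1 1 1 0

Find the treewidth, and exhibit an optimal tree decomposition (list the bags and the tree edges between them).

Every bag has size at most 3, so the width is 3 − 1 = 2 and tw(G) ≤ 2. For the lower bound, the 3 vertices {1, 2, 4} are pairwise adjacent, and any tree decomposition puts a clique entirely inside one bag — forcing width ≥ 2. Combining the bounds, tw(G) = 2.

Treewidth 2.
Bags: B1 = {1, 3, 4}  B2 = {1, 2, 4}
Tree: B1–B2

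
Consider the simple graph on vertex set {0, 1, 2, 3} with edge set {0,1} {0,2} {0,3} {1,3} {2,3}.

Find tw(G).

A width-2 tree decomposition is:
Bags: B1 = {0, 2, 3}  B2 = {0, 1, 3}
Tree: B1–B2
Every bag has size at most 3, so the width is 3 − 1 = 2 and tw(G) ≤ 2. For the lower bound, the 3 vertices {0, 1, 3} are pairwise adjacent, and any tree decomposition puts a clique entirely inside one bag — forcing width ≥ 2. Hence tw(G) = 2 exactly.

2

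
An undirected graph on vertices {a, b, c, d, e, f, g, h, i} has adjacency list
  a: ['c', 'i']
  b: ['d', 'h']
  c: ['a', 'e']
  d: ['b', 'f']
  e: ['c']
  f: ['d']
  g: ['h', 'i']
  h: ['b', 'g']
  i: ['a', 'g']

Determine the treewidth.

1

A width-1 tree decomposition is:
Bags: B1 = {c, e}  B2 = {a, c}  B3 = {a, i}  B4 = {g, i}  B5 = {g, h}  B6 = {b, h}  B7 = {b, d}  B8 = {d, f}
Tree: B1–B2, B2–B3, B3–B4, B4–B5, B5–B6, B6–B7, B7–B8
The largest bag has 2 vertices, giving width 1; this decomposition certifies tw(G) ≤ 1. G has an edge, so its treewidth is at least 1. The upper and lower bounds meet at 1, so that is the treewidth.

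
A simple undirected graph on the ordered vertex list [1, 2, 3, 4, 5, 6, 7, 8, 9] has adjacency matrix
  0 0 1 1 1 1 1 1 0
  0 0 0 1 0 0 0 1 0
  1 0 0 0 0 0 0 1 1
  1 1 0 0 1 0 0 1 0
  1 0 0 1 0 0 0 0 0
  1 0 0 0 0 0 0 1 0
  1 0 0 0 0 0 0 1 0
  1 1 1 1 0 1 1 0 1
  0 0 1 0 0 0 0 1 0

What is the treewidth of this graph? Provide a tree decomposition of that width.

Treewidth 2.
One such decomposition:
Bags: B1 = {1, 6, 8}  B2 = {1, 4, 8}  B3 = {1, 3, 8}  B4 = {3, 8, 9}  B5 = {1, 7, 8}  B6 = {1, 4, 5}  B7 = {2, 4, 8}
Tree: B1–B2, B2–B3, B3–B4, B3–B5, B2–B6, B2–B7

Each bag holds 3 vertices, so the decomposition has width 2, which upper-bounds the treewidth. For the lower bound, the 3 vertices {1, 3, 8} are pairwise adjacent, and any tree decomposition puts a clique entirely inside one bag — forcing width ≥ 2. The upper and lower bounds meet at 2, so that is the treewidth.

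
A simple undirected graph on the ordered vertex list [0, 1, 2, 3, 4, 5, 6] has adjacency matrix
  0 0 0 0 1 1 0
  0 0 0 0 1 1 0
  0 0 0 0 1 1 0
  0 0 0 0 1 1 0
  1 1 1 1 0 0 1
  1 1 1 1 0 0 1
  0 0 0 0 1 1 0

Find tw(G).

A width-2 tree decomposition is:
Bags: B1 = {4, 5, 6}  B2 = {2, 4, 5}  B3 = {3, 4, 5}  B4 = {0, 4, 5}  B5 = {1, 4, 5}
Tree: B1–B2, B2–B3, B3–B4, B4–B5
The largest bag has 3 vertices, giving width 2; this decomposition certifies tw(G) ≤ 2. For the lower bound, G contains the cycle 5–6–4–2–5, so G is not a forest; only forests have treewidth ≤ 1, hence tw(G) ≥ 2. Therefore the treewidth is 2.

2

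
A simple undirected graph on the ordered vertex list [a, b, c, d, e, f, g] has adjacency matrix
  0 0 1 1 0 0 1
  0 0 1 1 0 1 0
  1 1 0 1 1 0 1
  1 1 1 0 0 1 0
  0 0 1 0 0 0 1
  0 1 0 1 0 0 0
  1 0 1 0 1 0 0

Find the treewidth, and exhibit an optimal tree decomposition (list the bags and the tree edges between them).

Each bag holds 3 vertices, so the decomposition has width 2, which upper-bounds the treewidth. For the lower bound, the 3 vertices {a, c, d} are pairwise adjacent, and any tree decomposition puts a clique entirely inside one bag — forcing width ≥ 2. Combining the bounds, tw(G) = 2.

Treewidth 2.
One optimal decomposition is:
Bags: B1 = {a, c, d}  B2 = {a, c, g}  B3 = {b, c, d}  B4 = {c, e, g}  B5 = {b, d, f}
Tree: B1–B2, B1–B3, B2–B4, B3–B5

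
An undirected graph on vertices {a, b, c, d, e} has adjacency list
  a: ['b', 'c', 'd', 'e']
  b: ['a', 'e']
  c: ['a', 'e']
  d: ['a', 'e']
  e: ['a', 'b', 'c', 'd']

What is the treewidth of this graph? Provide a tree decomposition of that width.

Each bag holds 3 vertices, so the decomposition has width 2, which upper-bounds the treewidth. Conversely, {a, d, e} is a clique of size 3, and the vertices of any clique must share a bag in every tree decomposition; so some bag has ≥ 3 vertices and tw(G) ≥ 2. Combining the bounds, tw(G) = 2.

Treewidth 2.
One optimal decomposition is:
Bags: B1 = {a, b, e}  B2 = {a, d, e}  B3 = {a, c, e}
Tree: B1–B2, B1–B3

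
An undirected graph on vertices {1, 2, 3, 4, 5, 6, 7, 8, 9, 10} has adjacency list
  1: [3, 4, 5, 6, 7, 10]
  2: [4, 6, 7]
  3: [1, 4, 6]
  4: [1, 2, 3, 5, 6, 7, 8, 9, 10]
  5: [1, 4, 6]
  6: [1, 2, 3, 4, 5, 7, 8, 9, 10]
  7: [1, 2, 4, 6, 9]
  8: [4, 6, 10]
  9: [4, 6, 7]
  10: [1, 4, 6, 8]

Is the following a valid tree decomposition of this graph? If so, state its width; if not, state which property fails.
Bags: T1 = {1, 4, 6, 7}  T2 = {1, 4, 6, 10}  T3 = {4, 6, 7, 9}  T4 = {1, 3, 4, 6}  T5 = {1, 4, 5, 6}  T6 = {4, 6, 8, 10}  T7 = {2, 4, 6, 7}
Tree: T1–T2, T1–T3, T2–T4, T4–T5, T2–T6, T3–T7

Every vertex of G appears in some bag (union = {1, 2, 3, 4, 5, 6, 7, 8, 9, 10}); every edge is covered by a bag; and for each vertex v the set of bags containing v is connected in the bag tree. The decomposition is therefore valid. The largest bag has 4 vertices, so the width is 3.

Yes; width 3.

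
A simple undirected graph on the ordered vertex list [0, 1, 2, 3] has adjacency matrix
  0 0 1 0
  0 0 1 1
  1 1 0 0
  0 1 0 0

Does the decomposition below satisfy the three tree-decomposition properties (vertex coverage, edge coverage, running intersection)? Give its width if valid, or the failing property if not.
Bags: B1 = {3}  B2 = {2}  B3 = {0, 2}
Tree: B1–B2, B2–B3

No — vertex 1 appears in no bag.

A tree decomposition must satisfy three properties: every vertex lies in some bag; for every edge, both endpoints lie together in some bag; and for every vertex, the bags containing it form a connected subtree. Here vertex 1 appears in no bag, so the decomposition is invalid.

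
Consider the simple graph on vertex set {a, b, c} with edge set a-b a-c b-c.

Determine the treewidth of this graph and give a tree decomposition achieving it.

Treewidth 2.
Bags: B1 = {a, b, c}
Tree: (single bag)

With just one bag of size 3, the width is 3 − 1 = 2, so tw(G) ≤ 2. For the lower bound, the 3 vertices {a, b, c} are pairwise adjacent, and any tree decomposition puts a clique entirely inside one bag — forcing width ≥ 2. Hence tw(G) = 2 exactly.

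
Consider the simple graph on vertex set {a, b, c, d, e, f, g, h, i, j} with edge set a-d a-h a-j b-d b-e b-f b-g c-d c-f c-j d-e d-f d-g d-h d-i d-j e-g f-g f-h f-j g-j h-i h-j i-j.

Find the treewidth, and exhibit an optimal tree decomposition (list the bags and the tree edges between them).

Treewidth 3.
Bags: B1 = {d, f, h, j}  B2 = {d, f, g, j}  B3 = {d, h, i, j}  B4 = {a, d, h, j}  B5 = {c, d, f, j}  B6 = {b, d, f, g}  B7 = {b, d, e, g}
Tree: B1–B2, B1–B3, B1–B4, B2–B5, B2–B6, B6–B7

Each bag holds 4 vertices, so the decomposition has width 3, which upper-bounds the treewidth. Conversely, {a, d, h, j} is a clique of size 4, and the vertices of any clique must share a bag in every tree decomposition; so some bag has ≥ 4 vertices and tw(G) ≥ 3. Combining the bounds, tw(G) = 3.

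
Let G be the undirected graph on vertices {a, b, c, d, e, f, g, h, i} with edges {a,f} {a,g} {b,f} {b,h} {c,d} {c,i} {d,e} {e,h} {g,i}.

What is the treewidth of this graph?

A width-2 tree decomposition is:
Bags: B1 = {c, d, e}  B2 = {c, e, i}  B3 = {e, g, i}  B4 = {a, e, g}  B5 = {a, e, f}  B6 = {b, e, f}  B7 = {b, e, h}
Tree: B1–B2, B2–B3, B3–B4, B4–B5, B5–B6, B6–B7
The largest bag has 3 vertices, giving width 2; this decomposition certifies tw(G) ≤ 2. Since e–d–c–i–g–a–f–b–h–e is a cycle in G, G is not acyclic. Forests are exactly the graphs of treewidth ≤ 1, so tw(G) ≥ 2. Combining the bounds, tw(G) = 2.

2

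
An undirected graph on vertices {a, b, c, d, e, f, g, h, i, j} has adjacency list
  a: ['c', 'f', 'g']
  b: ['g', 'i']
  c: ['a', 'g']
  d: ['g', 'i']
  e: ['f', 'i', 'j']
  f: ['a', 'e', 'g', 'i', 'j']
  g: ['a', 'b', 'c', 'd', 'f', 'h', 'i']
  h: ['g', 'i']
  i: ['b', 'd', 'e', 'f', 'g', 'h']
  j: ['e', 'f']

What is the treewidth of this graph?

2

A width-2 tree decomposition is:
Bags: B1 = {e, f, i}  B2 = {f, g, i}  B3 = {g, h, i}  B4 = {a, f, g}  B5 = {b, g, i}  B6 = {e, f, j}  B7 = {a, c, g}  B8 = {d, g, i}
Tree: B1–B2, B2–B3, B2–B4, B2–B5, B1–B6, B4–B7, B5–B8
The largest bag has 3 vertices, giving width 2; this decomposition certifies tw(G) ≤ 2. Conversely, {a, c, g} is a clique of size 3, and the vertices of any clique must share a bag in every tree decomposition; so some bag has ≥ 3 vertices and tw(G) ≥ 2. The upper and lower bounds meet at 2, so that is the treewidth.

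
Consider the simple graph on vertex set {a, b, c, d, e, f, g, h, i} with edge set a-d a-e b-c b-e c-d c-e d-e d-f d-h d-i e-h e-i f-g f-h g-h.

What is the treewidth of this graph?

2

A width-2 tree decomposition is:
Bags: B1 = {d, e, h}  B2 = {a, d, e}  B3 = {d, f, h}  B4 = {c, d, e}  B5 = {b, c, e}  B6 = {d, e, i}  B7 = {f, g, h}
Tree: B1–B2, B1–B3, B2–B4, B4–B5, B4–B6, B3–B7
The largest bag has 3 vertices, giving width 2; this decomposition certifies tw(G) ≤ 2. For the lower bound, the 3 vertices {d, e, h} are pairwise adjacent, and any tree decomposition puts a clique entirely inside one bag — forcing width ≥ 2. The upper and lower bounds meet at 2, so that is the treewidth.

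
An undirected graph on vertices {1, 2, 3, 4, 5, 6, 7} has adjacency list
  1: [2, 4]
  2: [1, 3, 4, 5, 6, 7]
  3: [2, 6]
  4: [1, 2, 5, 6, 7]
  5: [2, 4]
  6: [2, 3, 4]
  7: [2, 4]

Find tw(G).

A width-2 tree decomposition is:
Bags: B1 = {2, 4, 7}  B2 = {2, 4, 6}  B3 = {2, 3, 6}  B4 = {1, 2, 4}  B5 = {2, 4, 5}
Tree: B1–B2, B2–B3, B1–B4, B2–B5
The largest bag has 3 vertices, giving width 2; this decomposition certifies tw(G) ≤ 2. Conversely, {2, 3, 6} is a clique of size 3, and the vertices of any clique must share a bag in every tree decomposition; so some bag has ≥ 3 vertices and tw(G) ≥ 2. Hence tw(G) = 2 exactly.

2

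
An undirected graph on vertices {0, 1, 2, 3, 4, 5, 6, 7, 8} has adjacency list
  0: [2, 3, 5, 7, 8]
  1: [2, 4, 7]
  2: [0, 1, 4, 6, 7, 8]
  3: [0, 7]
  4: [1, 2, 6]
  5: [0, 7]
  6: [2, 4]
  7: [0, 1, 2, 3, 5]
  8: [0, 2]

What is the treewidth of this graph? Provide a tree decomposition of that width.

Each bag holds 3 vertices, so the decomposition has width 2, which upper-bounds the treewidth. Conversely, {0, 2, 8} is a clique of size 3, and the vertices of any clique must share a bag in every tree decomposition; so some bag has ≥ 3 vertices and tw(G) ≥ 2. The upper and lower bounds meet at 2, so that is the treewidth.

Treewidth 2.
Bags: B1 = {1, 2, 4}  B2 = {1, 2, 7}  B3 = {0, 2, 7}  B4 = {0, 5, 7}  B5 = {2, 4, 6}  B6 = {0, 3, 7}  B7 = {0, 2, 8}
Tree: B1–B2, B2–B3, B3–B4, B1–B5, B4–B6, B3–B7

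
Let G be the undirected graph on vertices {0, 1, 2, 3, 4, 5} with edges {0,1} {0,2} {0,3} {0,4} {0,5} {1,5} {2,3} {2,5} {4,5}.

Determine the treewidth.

A width-2 tree decomposition is:
Bags: B1 = {0, 2, 3}  B2 = {0, 2, 5}  B3 = {0, 1, 5}  B4 = {0, 4, 5}
Tree: B1–B2, B2–B3, B3–B4
Every bag has size at most 3, so the width is 3 − 1 = 2 and tw(G) ≤ 2. On the other hand G contains the 3-clique {0, 2, 3}. A clique must lie in a single bag of any decomposition, so no decomposition can have width below 2. The upper and lower bounds meet at 2, so that is the treewidth.

2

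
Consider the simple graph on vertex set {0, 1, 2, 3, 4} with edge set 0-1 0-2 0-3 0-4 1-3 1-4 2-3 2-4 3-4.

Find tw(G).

3

A width-3 tree decomposition is:
Bags: B1 = {0, 2, 3, 4}  B2 = {0, 1, 3, 4}
Tree: B1–B2
The largest bag has 4 vertices, giving width 3; this decomposition certifies tw(G) ≤ 3. For the lower bound, the 4 vertices {0, 1, 3, 4} are pairwise adjacent, and any tree decomposition puts a clique entirely inside one bag — forcing width ≥ 3. Hence tw(G) = 3 exactly.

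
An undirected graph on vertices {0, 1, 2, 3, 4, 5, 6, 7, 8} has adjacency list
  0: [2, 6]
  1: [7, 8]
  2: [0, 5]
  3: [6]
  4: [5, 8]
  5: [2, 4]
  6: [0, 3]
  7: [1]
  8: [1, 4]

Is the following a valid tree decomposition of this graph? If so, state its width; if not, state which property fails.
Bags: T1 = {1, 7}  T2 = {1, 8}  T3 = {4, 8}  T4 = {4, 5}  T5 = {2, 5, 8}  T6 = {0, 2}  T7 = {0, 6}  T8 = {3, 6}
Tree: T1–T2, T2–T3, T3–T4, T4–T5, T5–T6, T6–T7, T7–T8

A tree decomposition must satisfy three properties: every vertex lies in some bag; for every edge, both endpoints lie together in some bag; and for every vertex, the bags containing it form a connected subtree. Here bags containing vertex 8 are not connected in the tree, so the decomposition is invalid.

No — bags containing vertex 8 are not connected in the tree.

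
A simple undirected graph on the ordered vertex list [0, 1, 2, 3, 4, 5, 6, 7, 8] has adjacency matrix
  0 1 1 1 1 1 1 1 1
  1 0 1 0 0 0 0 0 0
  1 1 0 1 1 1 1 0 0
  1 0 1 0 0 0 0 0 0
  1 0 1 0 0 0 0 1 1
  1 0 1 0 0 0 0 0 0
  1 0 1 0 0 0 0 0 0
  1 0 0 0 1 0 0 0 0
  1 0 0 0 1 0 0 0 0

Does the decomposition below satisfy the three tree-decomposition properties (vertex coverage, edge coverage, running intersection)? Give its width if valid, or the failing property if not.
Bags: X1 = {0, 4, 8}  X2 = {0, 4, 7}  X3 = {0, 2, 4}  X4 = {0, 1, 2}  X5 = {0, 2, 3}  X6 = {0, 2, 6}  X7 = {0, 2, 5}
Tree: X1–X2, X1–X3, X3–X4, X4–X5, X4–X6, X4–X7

Checking the three conditions: (i) the bags cover all of {0, 1, 2, 3, 4, 5, 6, 7, 8}; (ii) for each edge, some bag contains both endpoints; (iii) the bags containing any fixed vertex form a subtree. All hold, so the decomposition is valid with width 3 − 1 = 2.

Yes; width 2.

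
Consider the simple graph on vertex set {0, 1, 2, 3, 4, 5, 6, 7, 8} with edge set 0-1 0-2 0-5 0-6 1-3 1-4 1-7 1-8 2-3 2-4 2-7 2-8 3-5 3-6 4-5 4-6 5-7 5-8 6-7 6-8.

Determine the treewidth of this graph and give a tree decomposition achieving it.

Every bag has size at most 5, so the width is 5 − 1 = 4 and tw(G) ≤ 4. For the lower bound: the 5 vertex sets {0,5}, {4,6}, {1,3}, {2}, {8} are disjoint, each induces a connected subgraph, and every pair is joined by at least one edge of G. Contracting each set to a single vertex therefore yields K_{5} as a minor, and since treewidth is minor-monotone, tw(G) ≥ tw(K_{5}) = 4. The upper and lower bounds meet at 4, so that is the treewidth.

Treewidth 4.
One such decomposition:
Bags: B1 = {0, 1, 2, 5, 6}  B2 = {1, 2, 4, 5, 6}  B3 = {1, 2, 3, 5, 6}  B4 = {1, 2, 5, 6, 8}  B5 = {1, 2, 5, 6, 7}
Tree: B1–B2, B2–B3, B3–B4, B4–B5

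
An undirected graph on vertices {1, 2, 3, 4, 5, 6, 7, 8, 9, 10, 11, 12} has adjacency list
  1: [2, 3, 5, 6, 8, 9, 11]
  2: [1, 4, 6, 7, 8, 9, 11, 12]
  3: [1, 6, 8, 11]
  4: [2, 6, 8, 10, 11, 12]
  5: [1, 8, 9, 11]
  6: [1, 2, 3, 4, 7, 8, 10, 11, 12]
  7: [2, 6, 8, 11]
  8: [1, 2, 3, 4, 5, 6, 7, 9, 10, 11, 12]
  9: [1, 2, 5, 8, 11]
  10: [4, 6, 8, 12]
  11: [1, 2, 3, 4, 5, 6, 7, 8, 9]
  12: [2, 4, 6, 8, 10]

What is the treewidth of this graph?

4

A width-4 tree decomposition is:
Bags: B1 = {1, 2, 6, 8, 11}  B2 = {1, 2, 8, 9, 11}  B3 = {2, 6, 7, 8, 11}  B4 = {2, 4, 6, 8, 11}  B5 = {1, 5, 8, 9, 11}  B6 = {1, 3, 6, 8, 11}  B7 = {2, 4, 6, 8, 12}  B8 = {4, 6, 8, 10, 12}
Tree: B1–B2, B1–B3, B3–B4, B2–B5, B1–B6, B4–B7, B7–B8
Each bag holds 5 vertices, so the decomposition has width 4, which upper-bounds the treewidth. Conversely, {1, 2, 8, 9, 11} is a clique of size 5, and the vertices of any clique must share a bag in every tree decomposition; so some bag has ≥ 5 vertices and tw(G) ≥ 4. The upper and lower bounds meet at 4, so that is the treewidth.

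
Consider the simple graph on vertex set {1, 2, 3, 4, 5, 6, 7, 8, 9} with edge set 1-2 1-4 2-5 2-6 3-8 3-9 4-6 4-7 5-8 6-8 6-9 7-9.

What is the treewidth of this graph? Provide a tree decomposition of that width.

Each bag holds 4 vertices, so the decomposition has width 3, which upper-bounds the treewidth. For the lower bound: the 4 vertex sets {3,7,9}, {8}, {6}, {1,2,4,5} are disjoint, each induces a connected subgraph, and every pair is joined by at least one edge of G. Contracting each set to a single vertex therefore yields K_{4} as a minor, and since treewidth is minor-monotone, tw(G) ≥ tw(K_{4}) = 3. Therefore the treewidth is 3.

Treewidth 3.
One such decomposition:
Bags: B1 = {3, 7, 8, 9}  B2 = {6, 7, 8, 9}  B3 = {4, 6, 7, 8}  B4 = {4, 5, 6, 8}  B5 = {2, 4, 5, 6}  B6 = {1, 2, 4, 5}
Tree: B1–B2, B2–B3, B3–B4, B4–B5, B5–B6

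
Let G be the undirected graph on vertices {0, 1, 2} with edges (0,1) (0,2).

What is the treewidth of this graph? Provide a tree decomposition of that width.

Each bag holds 2 vertices, so the decomposition has width 1, which upper-bounds the treewidth. G has an edge, so its treewidth is at least 1. The upper and lower bounds meet at 1, so that is the treewidth.

Treewidth 1.
One optimal decomposition is:
Bags: B1 = {0, 2}  B2 = {0, 1}
Tree: B1–B2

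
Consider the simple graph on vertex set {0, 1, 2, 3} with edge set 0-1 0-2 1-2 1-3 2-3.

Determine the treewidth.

2

A width-2 tree decomposition is:
Bags: B1 = {0, 1, 2}  B2 = {1, 2, 3}
Tree: B1–B2
Each bag holds 3 vertices, so the decomposition has width 2, which upper-bounds the treewidth. On the other hand G contains the 3-clique {0, 1, 2}. A clique must lie in a single bag of any decomposition, so no decomposition can have width below 2. Hence tw(G) = 2 exactly.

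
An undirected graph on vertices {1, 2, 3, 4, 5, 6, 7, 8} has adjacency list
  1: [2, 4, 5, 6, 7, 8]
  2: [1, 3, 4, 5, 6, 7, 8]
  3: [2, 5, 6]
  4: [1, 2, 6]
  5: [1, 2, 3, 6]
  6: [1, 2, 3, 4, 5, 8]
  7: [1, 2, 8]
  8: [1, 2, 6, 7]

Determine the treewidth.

3

A width-3 tree decomposition is:
Bags: B1 = {1, 2, 4, 6}  B2 = {1, 2, 5, 6}  B3 = {1, 2, 6, 8}  B4 = {1, 2, 7, 8}  B5 = {2, 3, 5, 6}
Tree: B1–B2, B1–B3, B3–B4, B2–B5
Every bag has size at most 4, so the width is 4 − 1 = 3 and tw(G) ≤ 3. For the lower bound, the 4 vertices {1, 2, 6, 8} are pairwise adjacent, and any tree decomposition puts a clique entirely inside one bag — forcing width ≥ 3. Therefore the treewidth is 3.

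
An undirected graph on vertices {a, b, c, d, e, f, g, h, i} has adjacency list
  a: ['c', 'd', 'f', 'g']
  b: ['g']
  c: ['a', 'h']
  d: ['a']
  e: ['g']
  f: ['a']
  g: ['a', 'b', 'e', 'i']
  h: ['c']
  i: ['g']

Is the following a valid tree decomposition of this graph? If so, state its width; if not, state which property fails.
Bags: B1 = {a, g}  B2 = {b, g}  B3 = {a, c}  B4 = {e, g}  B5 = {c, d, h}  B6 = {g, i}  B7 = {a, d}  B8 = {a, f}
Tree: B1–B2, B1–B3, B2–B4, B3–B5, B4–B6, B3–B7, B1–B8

No — bags containing vertex d are not connected in the tree.

A tree decomposition must satisfy three properties: every vertex lies in some bag; for every edge, both endpoints lie together in some bag; and for every vertex, the bags containing it form a connected subtree. Here bags containing vertex d are not connected in the tree, so the decomposition is invalid.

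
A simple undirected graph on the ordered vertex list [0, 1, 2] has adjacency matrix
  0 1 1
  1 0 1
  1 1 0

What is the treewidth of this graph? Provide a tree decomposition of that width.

Treewidth 2.
One such decomposition:
Bags: B1 = {0, 1, 2}
Tree: (single bag)

With just one bag of size 3, the width is 3 − 1 = 2, so tw(G) ≤ 2. Conversely, {0, 1, 2} is a clique of size 3, and the vertices of any clique must share a bag in every tree decomposition; so some bag has ≥ 3 vertices and tw(G) ≥ 2. The upper and lower bounds meet at 2, so that is the treewidth.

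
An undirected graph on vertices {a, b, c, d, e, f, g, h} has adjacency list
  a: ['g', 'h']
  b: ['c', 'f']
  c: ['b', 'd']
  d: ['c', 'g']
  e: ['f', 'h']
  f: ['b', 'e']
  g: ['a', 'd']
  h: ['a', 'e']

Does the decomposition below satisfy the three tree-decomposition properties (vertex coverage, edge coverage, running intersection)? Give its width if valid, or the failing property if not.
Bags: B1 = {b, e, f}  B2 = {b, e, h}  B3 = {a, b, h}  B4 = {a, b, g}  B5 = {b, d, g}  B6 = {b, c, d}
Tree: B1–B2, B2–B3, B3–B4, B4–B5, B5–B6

Yes; width 2.

Vertex coverage: the bags together contain {a, b, c, d, e, f, g, h}, the full vertex set. Edge coverage: each edge of G has both endpoints in at least one bag. Running intersection: for every vertex, the bags containing it form a connected subtree. All three properties hold, so this is a valid tree decomposition of width max|bag| − 1 = 2, and hence tw(G) ≤ 2.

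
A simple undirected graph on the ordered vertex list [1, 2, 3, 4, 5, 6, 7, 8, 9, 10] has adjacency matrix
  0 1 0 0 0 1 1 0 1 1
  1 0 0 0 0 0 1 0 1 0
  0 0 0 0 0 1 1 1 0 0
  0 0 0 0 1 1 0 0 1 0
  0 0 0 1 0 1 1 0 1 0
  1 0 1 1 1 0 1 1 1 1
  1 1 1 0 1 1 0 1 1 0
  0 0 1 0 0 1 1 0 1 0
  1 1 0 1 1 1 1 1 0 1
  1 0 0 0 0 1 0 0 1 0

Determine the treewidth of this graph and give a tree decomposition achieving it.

The largest bag has 4 vertices, giving width 3; this decomposition certifies tw(G) ≤ 3. Conversely, {1, 2, 7, 9} is a clique of size 4, and the vertices of any clique must share a bag in every tree decomposition; so some bag has ≥ 4 vertices and tw(G) ≥ 3. Hence tw(G) = 3 exactly.

Treewidth 3.
One such decomposition:
Bags: B1 = {3, 6, 7, 8}  B2 = {6, 7, 8, 9}  B3 = {1, 6, 7, 9}  B4 = {1, 2, 7, 9}  B5 = {1, 6, 9, 10}  B6 = {5, 6, 7, 9}  B7 = {4, 5, 6, 9}
Tree: B1–B2, B2–B3, B3–B4, B3–B5, B2–B6, B6–B7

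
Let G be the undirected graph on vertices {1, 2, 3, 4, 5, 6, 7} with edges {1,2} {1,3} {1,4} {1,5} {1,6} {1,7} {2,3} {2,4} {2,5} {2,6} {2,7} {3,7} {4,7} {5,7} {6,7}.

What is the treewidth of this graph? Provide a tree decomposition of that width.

Each bag holds 4 vertices, so the decomposition has width 3, which upper-bounds the treewidth. For the lower bound, the 4 vertices {1, 2, 3, 7} are pairwise adjacent, and any tree decomposition puts a clique entirely inside one bag — forcing width ≥ 3. Combining the bounds, tw(G) = 3.

Treewidth 3.
One such decomposition:
Bags: B1 = {1, 2, 6, 7}  B2 = {1, 2, 5, 7}  B3 = {1, 2, 3, 7}  B4 = {1, 2, 4, 7}
Tree: B1–B2, B1–B3, B3–B4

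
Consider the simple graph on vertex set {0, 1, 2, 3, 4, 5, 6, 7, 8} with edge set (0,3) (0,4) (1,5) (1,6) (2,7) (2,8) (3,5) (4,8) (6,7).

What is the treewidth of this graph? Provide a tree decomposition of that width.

Every bag has size at most 3, so the width is 3 − 1 = 2 and tw(G) ≤ 2. The edges 1–6–7–2–8–4–0–3–5–1 form a cycle, so G is not a tree and its treewidth is at least 2. Hence tw(G) = 2 exactly.

Treewidth 2.
One optimal decomposition is:
Bags: B1 = {1, 6, 7}  B2 = {1, 2, 7}  B3 = {1, 2, 8}  B4 = {1, 4, 8}  B5 = {0, 1, 4}  B6 = {0, 1, 3}  B7 = {1, 3, 5}
Tree: B1–B2, B2–B3, B3–B4, B4–B5, B5–B6, B6–B7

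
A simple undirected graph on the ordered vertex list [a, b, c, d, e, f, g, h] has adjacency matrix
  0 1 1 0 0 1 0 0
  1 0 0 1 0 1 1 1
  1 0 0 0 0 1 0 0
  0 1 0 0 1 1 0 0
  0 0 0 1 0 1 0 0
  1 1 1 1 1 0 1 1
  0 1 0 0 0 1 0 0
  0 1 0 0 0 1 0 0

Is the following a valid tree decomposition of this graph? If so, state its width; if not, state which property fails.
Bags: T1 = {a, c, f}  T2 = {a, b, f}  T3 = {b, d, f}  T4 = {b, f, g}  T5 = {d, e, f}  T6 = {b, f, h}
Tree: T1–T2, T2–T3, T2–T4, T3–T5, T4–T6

Yes; width 2.

Vertex coverage: the bags together contain {a, b, c, d, e, f, g, h}, the full vertex set. Edge coverage: each edge of G has both endpoints in at least one bag. Running intersection: for every vertex, the bags containing it form a connected subtree. All three properties hold, so this is a valid tree decomposition of width max|bag| − 1 = 2, and hence tw(G) ≤ 2.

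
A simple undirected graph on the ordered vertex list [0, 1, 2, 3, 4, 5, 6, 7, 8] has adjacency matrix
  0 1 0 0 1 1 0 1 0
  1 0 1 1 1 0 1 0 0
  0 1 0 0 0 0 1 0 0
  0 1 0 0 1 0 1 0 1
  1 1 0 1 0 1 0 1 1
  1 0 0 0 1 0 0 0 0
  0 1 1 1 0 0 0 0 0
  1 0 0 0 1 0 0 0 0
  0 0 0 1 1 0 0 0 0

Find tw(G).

A width-2 tree decomposition is:
Bags: B1 = {0, 4, 7}  B2 = {0, 4, 5}  B3 = {0, 1, 4}  B4 = {1, 3, 4}  B5 = {1, 3, 6}  B6 = {3, 4, 8}  B7 = {1, 2, 6}
Tree: B1–B2, B1–B3, B3–B4, B4–B5, B4–B6, B5–B7
The largest bag has 3 vertices, giving width 2; this decomposition certifies tw(G) ≤ 2. On the other hand G contains the 3-clique {1, 2, 6}. A clique must lie in a single bag of any decomposition, so no decomposition can have width below 2. Combining the bounds, tw(G) = 2.

2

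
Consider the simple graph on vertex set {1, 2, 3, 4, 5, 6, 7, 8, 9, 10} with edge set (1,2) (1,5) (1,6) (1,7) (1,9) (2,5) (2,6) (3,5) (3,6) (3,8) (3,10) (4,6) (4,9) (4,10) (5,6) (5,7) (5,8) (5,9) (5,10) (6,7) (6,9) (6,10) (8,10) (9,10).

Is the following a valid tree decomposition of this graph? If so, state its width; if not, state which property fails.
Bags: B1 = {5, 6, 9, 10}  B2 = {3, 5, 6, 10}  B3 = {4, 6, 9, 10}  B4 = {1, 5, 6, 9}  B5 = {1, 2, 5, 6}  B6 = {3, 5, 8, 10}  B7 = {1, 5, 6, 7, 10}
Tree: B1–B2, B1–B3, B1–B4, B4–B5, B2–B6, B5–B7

A tree decomposition must satisfy three properties: every vertex lies in some bag; for every edge, both endpoints lie together in some bag; and for every vertex, the bags containing it form a connected subtree. Here bags containing vertex 10 are not connected in the tree, so the decomposition is invalid.

No — bags containing vertex 10 are not connected in the tree.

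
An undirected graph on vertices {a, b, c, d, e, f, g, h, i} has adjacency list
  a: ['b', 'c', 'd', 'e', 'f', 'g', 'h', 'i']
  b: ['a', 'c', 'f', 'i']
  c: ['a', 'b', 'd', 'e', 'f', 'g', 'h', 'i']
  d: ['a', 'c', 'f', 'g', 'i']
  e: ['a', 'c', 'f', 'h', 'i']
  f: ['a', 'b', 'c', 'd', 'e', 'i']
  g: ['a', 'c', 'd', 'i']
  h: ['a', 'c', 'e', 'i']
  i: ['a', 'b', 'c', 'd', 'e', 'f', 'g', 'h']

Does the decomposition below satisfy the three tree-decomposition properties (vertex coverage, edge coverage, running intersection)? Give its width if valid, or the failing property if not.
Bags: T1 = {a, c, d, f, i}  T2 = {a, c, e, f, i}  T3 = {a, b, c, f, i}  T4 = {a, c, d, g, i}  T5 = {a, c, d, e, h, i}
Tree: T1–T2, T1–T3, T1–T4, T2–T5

A tree decomposition must satisfy three properties: every vertex lies in some bag; for every edge, both endpoints lie together in some bag; and for every vertex, the bags containing it form a connected subtree. Here bags containing vertex d are not connected in the tree, so the decomposition is invalid.

No — bags containing vertex d are not connected in the tree.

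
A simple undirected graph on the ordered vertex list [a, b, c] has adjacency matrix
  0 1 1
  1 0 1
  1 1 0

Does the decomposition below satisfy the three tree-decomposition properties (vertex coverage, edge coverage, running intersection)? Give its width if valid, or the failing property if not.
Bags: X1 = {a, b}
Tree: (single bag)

No — vertex c appears in no bag.

A tree decomposition must satisfy three properties: every vertex lies in some bag; for every edge, both endpoints lie together in some bag; and for every vertex, the bags containing it form a connected subtree. Here vertex c appears in no bag, so the decomposition is invalid.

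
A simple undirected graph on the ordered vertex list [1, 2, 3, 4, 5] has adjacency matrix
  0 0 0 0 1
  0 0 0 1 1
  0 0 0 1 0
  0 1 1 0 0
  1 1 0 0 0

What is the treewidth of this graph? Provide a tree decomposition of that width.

The largest bag has 2 vertices, giving width 1; this decomposition certifies tw(G) ≤ 1. Since G has at least one edge (e.g. 3–4), it is not an edgeless graph, so tw(G) ≥ 1. Combining the bounds, tw(G) = 1.

Treewidth 1.
One optimal decomposition is:
Bags: B1 = {3, 4}  B2 = {2, 4}  B3 = {2, 5}  B4 = {1, 5}
Tree: B1–B2, B2–B3, B3–B4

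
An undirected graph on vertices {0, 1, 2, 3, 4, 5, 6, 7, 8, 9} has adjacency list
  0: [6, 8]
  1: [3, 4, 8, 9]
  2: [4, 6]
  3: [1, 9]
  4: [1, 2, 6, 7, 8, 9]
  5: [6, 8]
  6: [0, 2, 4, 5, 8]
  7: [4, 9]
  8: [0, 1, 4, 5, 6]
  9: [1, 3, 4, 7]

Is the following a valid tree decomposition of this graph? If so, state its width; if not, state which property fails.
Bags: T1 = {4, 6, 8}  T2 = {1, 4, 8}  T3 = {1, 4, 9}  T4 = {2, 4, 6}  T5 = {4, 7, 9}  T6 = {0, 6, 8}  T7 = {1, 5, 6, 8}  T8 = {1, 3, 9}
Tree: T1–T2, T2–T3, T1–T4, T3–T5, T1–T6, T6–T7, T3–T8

A tree decomposition must satisfy three properties: every vertex lies in some bag; for every edge, both endpoints lie together in some bag; and for every vertex, the bags containing it form a connected subtree. Here bags containing vertex 1 are not connected in the tree, so the decomposition is invalid.

No — bags containing vertex 1 are not connected in the tree.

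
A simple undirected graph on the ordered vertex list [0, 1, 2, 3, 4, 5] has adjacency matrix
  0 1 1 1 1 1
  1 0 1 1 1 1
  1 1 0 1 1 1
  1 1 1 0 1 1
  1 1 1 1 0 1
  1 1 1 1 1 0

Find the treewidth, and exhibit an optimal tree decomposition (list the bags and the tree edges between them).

With just one bag of size 6, the width is 6 − 1 = 5, so tw(G) ≤ 5. Conversely, {0, 1, 2, 3, 4, 5} is a clique of size 6, and the vertices of any clique must share a bag in every tree decomposition; so some bag has ≥ 6 vertices and tw(G) ≥ 5. Therefore the treewidth is 5.

Treewidth 5.
Bags: B1 = {0, 1, 2, 3, 4, 5}
Tree: (single bag)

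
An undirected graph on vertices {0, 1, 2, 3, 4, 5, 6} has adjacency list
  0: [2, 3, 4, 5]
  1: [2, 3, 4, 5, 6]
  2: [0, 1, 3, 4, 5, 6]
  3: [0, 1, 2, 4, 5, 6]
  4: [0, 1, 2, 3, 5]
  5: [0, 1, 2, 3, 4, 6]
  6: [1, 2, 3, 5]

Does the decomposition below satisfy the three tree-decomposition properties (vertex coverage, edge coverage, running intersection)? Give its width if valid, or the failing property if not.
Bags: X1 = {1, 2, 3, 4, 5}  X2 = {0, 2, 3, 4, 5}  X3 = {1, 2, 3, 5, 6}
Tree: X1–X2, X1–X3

Checking the three conditions: (i) the bags cover all of {0, 1, 2, 3, 4, 5, 6}; (ii) for each edge, some bag contains both endpoints; (iii) the bags containing any fixed vertex form a subtree. All hold, so the decomposition is valid with width 5 − 1 = 4.

Yes; width 4.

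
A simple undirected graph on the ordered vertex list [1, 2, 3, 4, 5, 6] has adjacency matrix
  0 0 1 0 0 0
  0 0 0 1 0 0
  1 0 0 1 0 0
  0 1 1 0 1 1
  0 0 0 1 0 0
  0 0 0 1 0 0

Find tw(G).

A width-1 tree decomposition is:
Bags: B1 = {3, 4}  B2 = {4, 6}  B3 = {2, 4}  B4 = {1, 3}  B5 = {4, 5}
Tree: B1–B2, B2–B3, B1–B4, B3–B5
Every bag has size at most 2, so the width is 2 − 1 = 1 and tw(G) ≤ 1. Any graph with an edge has treewidth ≥ 1, and G has the edge 4–3. Hence tw(G) = 1 exactly.

1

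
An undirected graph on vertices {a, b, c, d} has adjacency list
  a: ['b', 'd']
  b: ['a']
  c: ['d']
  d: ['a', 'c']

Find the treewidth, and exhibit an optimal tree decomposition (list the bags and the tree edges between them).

Each bag holds 2 vertices, so the decomposition has width 1, which upper-bounds the treewidth. Any graph with an edge has treewidth ≥ 1, and G has the edge d–a. The upper and lower bounds meet at 1, so that is the treewidth.

Treewidth 1.
One optimal decomposition is:
Bags: B1 = {a, d}  B2 = {a, b}  B3 = {c, d}
Tree: B1–B2, B1–B3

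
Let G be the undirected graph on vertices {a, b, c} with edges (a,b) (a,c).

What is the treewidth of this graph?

A width-1 tree decomposition is:
Bags: B1 = {a, c}  B2 = {a, b}
Tree: B1–B2
Every bag has size at most 2, so the width is 2 − 1 = 1 and tw(G) ≤ 1. Any graph with an edge has treewidth ≥ 1, and G has the edge c–a. Combining the bounds, tw(G) = 1.

1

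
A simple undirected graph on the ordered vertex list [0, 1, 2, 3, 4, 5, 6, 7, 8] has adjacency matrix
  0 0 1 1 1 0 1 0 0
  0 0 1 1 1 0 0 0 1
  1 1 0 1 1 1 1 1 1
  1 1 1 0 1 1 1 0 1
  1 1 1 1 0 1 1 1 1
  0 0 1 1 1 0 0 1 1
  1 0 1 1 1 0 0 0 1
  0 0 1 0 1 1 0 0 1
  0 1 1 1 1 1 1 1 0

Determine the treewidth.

A width-4 tree decomposition is:
Bags: B1 = {2, 3, 4, 6, 8}  B2 = {2, 3, 4, 5, 8}  B3 = {0, 2, 3, 4, 6}  B4 = {1, 2, 3, 4, 8}  B5 = {2, 4, 5, 7, 8}
Tree: B1–B2, B1–B3, B2–B4, B2–B5
Each bag holds 5 vertices, so the decomposition has width 4, which upper-bounds the treewidth. Conversely, {0, 2, 3, 4, 6} is a clique of size 5, and the vertices of any clique must share a bag in every tree decomposition; so some bag has ≥ 5 vertices and tw(G) ≥ 4. Combining the bounds, tw(G) = 4.

4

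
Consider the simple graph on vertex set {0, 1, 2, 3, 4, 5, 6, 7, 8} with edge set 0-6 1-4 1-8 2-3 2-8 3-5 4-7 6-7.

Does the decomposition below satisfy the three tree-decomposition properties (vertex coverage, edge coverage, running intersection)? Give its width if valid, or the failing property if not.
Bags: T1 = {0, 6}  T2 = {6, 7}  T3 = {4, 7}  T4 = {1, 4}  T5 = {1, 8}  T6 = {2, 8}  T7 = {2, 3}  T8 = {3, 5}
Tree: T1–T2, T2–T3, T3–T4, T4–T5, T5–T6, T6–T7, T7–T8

Yes; width 1.

Every vertex of G appears in some bag (union = {0, 1, 2, 3, 4, 5, 6, 7, 8}); every edge is covered by a bag; and for each vertex v the set of bags containing v is connected in the bag tree. The decomposition is therefore valid. The largest bag has 2 vertices, so the width is 1.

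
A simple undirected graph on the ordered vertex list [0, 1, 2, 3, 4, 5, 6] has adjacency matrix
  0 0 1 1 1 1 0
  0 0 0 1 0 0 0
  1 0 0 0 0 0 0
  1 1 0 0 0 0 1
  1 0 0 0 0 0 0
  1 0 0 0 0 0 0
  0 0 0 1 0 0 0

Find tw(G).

A width-1 tree decomposition is:
Bags: B1 = {0, 3}  B2 = {3, 6}  B3 = {0, 2}  B4 = {1, 3}  B5 = {0, 4}  B6 = {0, 5}
Tree: B1–B2, B1–B3, B1–B4, B3–B5, B3–B6
Every bag has size at most 2, so the width is 2 − 1 = 1 and tw(G) ≤ 1. Since G has at least one edge (e.g. 0–3), it is not an edgeless graph, so tw(G) ≥ 1. Combining the bounds, tw(G) = 1.

1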